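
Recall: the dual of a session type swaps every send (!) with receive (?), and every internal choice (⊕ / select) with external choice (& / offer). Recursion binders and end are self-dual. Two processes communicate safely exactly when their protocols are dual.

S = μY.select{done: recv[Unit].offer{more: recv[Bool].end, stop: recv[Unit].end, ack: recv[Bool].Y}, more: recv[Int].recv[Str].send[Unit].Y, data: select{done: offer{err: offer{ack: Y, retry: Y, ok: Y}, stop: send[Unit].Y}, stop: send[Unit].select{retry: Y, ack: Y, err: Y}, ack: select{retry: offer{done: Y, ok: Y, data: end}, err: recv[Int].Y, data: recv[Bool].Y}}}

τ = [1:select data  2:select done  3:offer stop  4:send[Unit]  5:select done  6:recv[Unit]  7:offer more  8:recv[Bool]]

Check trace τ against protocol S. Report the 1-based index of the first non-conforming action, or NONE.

NONE

@1 select data  ✓  state: select{done: offer{err: offer{ack: μY.…, retry: μY.…, ok: μY.…}, stop: send[Unit].μY.…}, stop: send[Unit].select{retry: μY.…, ack: μY.…, err: μY.…}, ack: select{retry: offer{done: μY.…, ok: μY.…, data: end}, err: recv[Int].μY.…, data: recv[Bool].μY.…}}
@2 select done  ✓  state: offer{err: offer{ack: μY.…, retry: μY.…, ok: μY.…}, stop: send[Unit].μY.…}
@3 offer stop  ✓  state: send[Unit].μY.…
@4 send[Unit]  ✓  state: μY.…
@5 select done  ✓  state: recv[Unit].offer{more: recv[Bool].end, stop: recv[Unit].end, ack: recv[Bool].μY.…}
@6 recv[Unit]  ✓  state: offer{more: recv[Bool].end, stop: recv[Unit].end, ack: recv[Bool].μY.…}
@7 offer more  ✓  state: recv[Bool].end
@8 recv[Bool]  ✓  state: end
τ conforms to S (length 8)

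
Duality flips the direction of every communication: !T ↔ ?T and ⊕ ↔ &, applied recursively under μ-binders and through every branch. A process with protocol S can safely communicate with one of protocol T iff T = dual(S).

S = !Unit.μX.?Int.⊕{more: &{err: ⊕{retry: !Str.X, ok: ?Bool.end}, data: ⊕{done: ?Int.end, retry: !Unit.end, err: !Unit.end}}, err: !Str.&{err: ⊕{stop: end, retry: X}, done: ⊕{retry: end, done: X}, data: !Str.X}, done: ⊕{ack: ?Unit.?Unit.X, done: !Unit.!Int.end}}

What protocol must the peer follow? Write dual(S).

?Unit.μX.!Int.&{more: ⊕{err: &{retry: ?Str.X, ok: !Bool.end}, data: &{done: !Int.end, retry: ?Unit.end, err: ?Unit.end}}, err: ?Str.⊕{err: &{stop: end, retry: X}, done: &{retry: end, done: X}, data: ?Str.X}, done: &{ack: !Unit.!Unit.X, done: ?Unit.?Int.end}}

!Unit = ?Unit
  μX = μX  (binder kept)
    ?Int = !Int
      ⊕{more,err,done} = &{more,err,done}  (⊕→&)
        • more:
          &{err,data} = ⊕{err,data}  (offer→select)
            • err:
              ⊕{retry,ok} = &{retry,ok}  (⊕→&)
                • retry:
                  !Str = ?Str
                    X ↦ X
                • ok:
                  ?Bool = !Bool
                    end ↦ end
            • data:
              ⊕{done,retry,err} = &{done,retry,err}  (⊕→&)
                • done:
                  ?Int = !Int
                    end ↦ end
                • retry:
                  !Unit = ?Unit
                    end ↦ end
                • err:
                  !Unit = ?Unit
                    end ↦ end
        • err:
          !Str = ?Str
            &{err,done,data} = ⊕{err,done,data}  (offer→select)
              • err:
                ⊕{stop,retry} = &{stop,retry}  (⊕→&)
                  • stop:
                    end ↦ end
                  • retry:
                    X ↦ X
              • done:
                ⊕{retry,done} = &{retry,done}  (⊕→&)
                  • retry:
                    end ↦ end
                  • done:
                    X ↦ X
              • data:
                !Str = ?Str
                  X ↦ X
        • done:
          ⊕{ack,done} = &{ack,done}  (⊕→&)
            • ack:
              ?Unit = !Unit
                ?Unit = !Unit
                  X ↦ X
            • done:
              !Unit = ?Unit
                !Int = ?Int
                  end ↦ end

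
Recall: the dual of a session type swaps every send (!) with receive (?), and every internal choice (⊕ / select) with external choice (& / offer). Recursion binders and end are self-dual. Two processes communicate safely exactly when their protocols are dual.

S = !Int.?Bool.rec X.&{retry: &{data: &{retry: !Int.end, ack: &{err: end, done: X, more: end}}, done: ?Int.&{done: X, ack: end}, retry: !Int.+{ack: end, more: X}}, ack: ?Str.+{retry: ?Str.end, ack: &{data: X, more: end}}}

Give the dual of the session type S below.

?Int.!Bool.rec X.+{retry: +{data: +{retry: ?Int.end, ack: +{err: end, done: X, more: end}}, done: !Int.+{done: X, ack: end}, retry: ?Int.&{ack: end, more: X}}, ack: !Str.&{retry: !Str.end, ack: +{data: X, more: end}}}

!Int ↦ ?Int
  ?Bool ↦ !Bool
    rec X ↦ rec X  (μ self-dual)
      &{retry,ack} ↦ +{retry,ack}  (&→⊕)
        case retry:
          &{data,done,retry} ↦ +{data,done,retry}  (&→⊕)
            case data:
              &{retry,ack} ↦ +{retry,ack}  (&→⊕)
                case retry:
                  !Int ↦ ?Int
                    end self-dual
                case ack:
                  &{err,done,more} ↦ +{err,done,more}  (&→⊕)
                    case err:
                      end self-dual
                    case done:
                      X self-dual
                    case more:
                      end self-dual
            case done:
              ?Int ↦ !Int
                &{done,ack} ↦ +{done,ack}  (&→⊕)
                  case done:
                    X self-dual
                  case ack:
                    end self-dual
            case retry:
              !Int ↦ ?Int
                +{ack,more} ↦ &{ack,more}  (select→offer)
                  case ack:
                    end self-dual
                  case more:
                    X self-dual
        case ack:
          ?Str ↦ !Str
            +{retry,ack} ↦ &{retry,ack}  (select→offer)
              case retry:
                ?Str ↦ !Str
                  end self-dual
              case ack:
                &{data,more} ↦ +{data,more}  (&→⊕)
                  case data:
                    X self-dual
                  case more:
                    end self-dual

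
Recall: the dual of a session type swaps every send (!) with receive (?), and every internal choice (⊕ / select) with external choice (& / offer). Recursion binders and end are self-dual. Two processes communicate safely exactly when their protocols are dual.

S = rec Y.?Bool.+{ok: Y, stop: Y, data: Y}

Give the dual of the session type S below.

rec Y = rec Y  (rec unchanged)
  ?Bool = !Bool
    +{ok,stop,data} = &{ok,stop,data}  (⊕→&)
      case ok:
        Y self-dual
      case stop:
        Y self-dual
      case data:
        Y self-dual

rec Y.!Bool.&{ok: Y, stop: Y, data: Y}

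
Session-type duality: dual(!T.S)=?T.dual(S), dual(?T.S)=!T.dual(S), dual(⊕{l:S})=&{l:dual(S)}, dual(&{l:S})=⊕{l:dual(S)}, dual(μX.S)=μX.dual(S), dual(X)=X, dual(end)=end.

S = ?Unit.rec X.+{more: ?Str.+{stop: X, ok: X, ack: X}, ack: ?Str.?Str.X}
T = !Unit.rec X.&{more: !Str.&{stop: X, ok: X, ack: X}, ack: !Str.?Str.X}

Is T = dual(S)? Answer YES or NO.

NO

?Unit | !Unit  match
  rec X | rec X  match (μ self-dual)
    +{more,ack} | &{more,ack}  match labels match
      • more:
        ?Str | !Str  match
          +{stop,ok,ack} | &{stop,ok,ack}  match labels match
            • stop:
              X | X  match
            • ok:
              X | X  match
            • ack:
              X | X  match
      • ack:
        ?Str | !Str  match
          ?Str | ?Str  ✗ same direction on both sides — not dual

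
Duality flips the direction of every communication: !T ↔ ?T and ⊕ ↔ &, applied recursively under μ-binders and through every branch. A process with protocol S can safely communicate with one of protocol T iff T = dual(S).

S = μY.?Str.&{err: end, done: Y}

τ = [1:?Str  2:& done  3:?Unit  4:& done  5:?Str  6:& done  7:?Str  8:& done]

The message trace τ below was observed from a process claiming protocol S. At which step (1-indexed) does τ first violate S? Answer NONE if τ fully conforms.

3

step 1: ?Str  ✓  cont: &{err: end, done: μY.…}
step 2: & done  ✓  cont: μY.…
step 3: got ?Unit, protocol expects ?Str  ✗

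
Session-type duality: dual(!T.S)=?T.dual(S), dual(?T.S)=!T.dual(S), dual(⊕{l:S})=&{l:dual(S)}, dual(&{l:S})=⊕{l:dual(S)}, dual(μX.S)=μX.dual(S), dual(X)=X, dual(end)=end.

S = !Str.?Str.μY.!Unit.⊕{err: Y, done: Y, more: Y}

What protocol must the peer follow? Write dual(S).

!Str → ?Str
  ?Str → !Str
    μY → μY  (binder kept)
      !Unit → ?Unit
        ⊕{err,done,more} → &{err,done,more}  (internal→external)
          [err]
            dual(Y) = Y
          [done]
            dual(Y) = Y
          [more]
            dual(Y) = Y

?Str.!Str.μY.?Unit.&{err: Y, done: Y, more: Y}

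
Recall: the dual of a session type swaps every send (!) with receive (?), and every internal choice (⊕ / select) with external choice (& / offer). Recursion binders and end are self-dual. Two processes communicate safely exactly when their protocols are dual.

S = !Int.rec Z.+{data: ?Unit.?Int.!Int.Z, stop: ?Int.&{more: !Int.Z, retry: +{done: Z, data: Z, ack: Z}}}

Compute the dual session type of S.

?Int.rec Z.&{data: !Unit.!Int.?Int.Z, stop: !Int.+{more: ?Int.Z, retry: &{done: Z, data: Z, ack: Z}}}

!Int ↦ ?Int
  rec Z ↦ rec Z  (μ self-dual)
    +{data,stop} ↦ &{data,stop}  (internal→external)
      case data:
        ?Unit ↦ !Unit
          ?Int ↦ !Int
            !Int ↦ ?Int
              Z ↦ Z
      case stop:
        ?Int ↦ !Int
          &{more,retry} ↦ +{more,retry}  (external→internal)
            case more:
              !Int ↦ ?Int
                Z ↦ Z
            case retry:
              +{done,data,ack} ↦ &{done,data,ack}  (internal→external)
                case done:
                  Z ↦ Z
                case data:
                  Z ↦ Z
                case ack:
                  Z ↦ Z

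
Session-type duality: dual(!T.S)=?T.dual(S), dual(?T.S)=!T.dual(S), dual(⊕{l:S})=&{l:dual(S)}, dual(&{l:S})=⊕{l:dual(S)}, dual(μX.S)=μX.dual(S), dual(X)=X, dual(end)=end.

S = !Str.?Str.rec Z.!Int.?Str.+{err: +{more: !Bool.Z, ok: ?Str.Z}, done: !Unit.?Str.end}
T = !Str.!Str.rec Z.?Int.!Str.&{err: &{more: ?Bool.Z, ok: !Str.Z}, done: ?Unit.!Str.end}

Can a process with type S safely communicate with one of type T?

!Str | !Str  ✗ same direction on both sides — not dual

NO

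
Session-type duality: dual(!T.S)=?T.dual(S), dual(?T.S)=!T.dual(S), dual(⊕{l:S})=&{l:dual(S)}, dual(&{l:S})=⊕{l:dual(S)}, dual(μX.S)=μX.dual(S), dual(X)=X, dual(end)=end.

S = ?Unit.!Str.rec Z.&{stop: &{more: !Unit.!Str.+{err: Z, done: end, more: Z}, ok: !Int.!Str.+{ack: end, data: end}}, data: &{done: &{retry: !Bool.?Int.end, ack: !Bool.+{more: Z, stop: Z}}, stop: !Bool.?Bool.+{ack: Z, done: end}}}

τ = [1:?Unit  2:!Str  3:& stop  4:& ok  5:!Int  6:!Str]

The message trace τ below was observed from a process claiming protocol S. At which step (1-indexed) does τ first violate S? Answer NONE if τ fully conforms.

step 1: ?Unit  match  residual = !Str.rec Z.…
step 2: !Str  match  residual = rec Z.…
step 3: & stop  match  residual = &{more: !Unit.!Str.+{err: rec Z.…, done: end, more: rec Z.…}, ok: !Int.!Str.+{ack: end, data: end}}
step 4: & ok  match  residual = !Int.!Str.+{ack: end, data: end}
step 5: !Int  match  residual = !Str.+{ack: end, data: end}
step 6: !Str  match  residual = +{ack: end, data: end}
τ conforms to S (length 6)

NONE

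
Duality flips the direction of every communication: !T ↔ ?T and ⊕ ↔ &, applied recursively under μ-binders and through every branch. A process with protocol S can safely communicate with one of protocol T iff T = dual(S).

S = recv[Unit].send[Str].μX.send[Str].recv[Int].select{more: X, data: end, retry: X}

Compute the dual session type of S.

recv[Unit] = send[Unit]
  send[Str] = recv[Str]
    μX = μX  (binder kept)
      send[Str] = recv[Str]
        recv[Int] = send[Int]
          select{more,data,retry} = offer{more,data,retry}  (⊕→&)
            • more:
              X ↦ X
            • data:
              end ↦ end
            • retry:
              X ↦ X

send[Unit].recv[Str].μX.recv[Str].send[Int].offer{more: X, data: end, retry: X}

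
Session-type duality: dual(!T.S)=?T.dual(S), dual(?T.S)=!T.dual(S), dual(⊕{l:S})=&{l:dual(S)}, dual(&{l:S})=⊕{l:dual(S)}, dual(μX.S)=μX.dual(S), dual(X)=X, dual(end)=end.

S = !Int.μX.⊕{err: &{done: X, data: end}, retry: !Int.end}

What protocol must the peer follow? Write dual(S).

?Int.μX.&{err: ⊕{done: X, data: end}, retry: ?Int.end}

!Int = ?Int
  μX = μX  (rec unchanged)
    ⊕{err,retry} = &{err,retry}  (internal→external)
      • err:
        &{done,data} = ⊕{done,data}  (external→internal)
          • done:
            X self-dual
          • data:
            end self-dual
      • retry:
        !Int = ?Int
          end self-dual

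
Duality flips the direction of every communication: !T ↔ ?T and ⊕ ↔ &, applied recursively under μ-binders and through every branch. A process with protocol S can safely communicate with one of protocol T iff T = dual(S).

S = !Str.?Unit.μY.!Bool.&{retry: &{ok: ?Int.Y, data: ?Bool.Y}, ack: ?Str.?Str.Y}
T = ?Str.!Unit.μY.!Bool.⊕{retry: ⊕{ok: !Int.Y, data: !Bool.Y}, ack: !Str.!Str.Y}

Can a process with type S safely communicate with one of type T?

NO

!Str | ?Str  ✓
  ?Unit | !Unit  ✓
    μY | μY  ✓ (μ self-dual)
      !Bool | !Bool  ✗ same direction on both sides — not dual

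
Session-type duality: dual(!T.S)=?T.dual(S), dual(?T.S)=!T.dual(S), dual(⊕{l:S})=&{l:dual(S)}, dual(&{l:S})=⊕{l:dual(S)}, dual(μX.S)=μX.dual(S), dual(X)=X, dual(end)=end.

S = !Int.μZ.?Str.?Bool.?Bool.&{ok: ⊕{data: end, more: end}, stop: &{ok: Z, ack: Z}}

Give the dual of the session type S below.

!Int → ?Int
  μZ → μZ  (μ self-dual)
    ?Str → !Str
      ?Bool → !Bool
        ?Bool → !Bool
          &{ok,stop} → ⊕{ok,stop}  (&→⊕)
            case ok:
              ⊕{data,more} → &{data,more}  (select→offer)
                case data:
                  end ↦ end
                case more:
                  end ↦ end
            case stop:
              &{ok,ack} → ⊕{ok,ack}  (&→⊕)
                case ok:
                  Z ↦ Z
                case ack:
                  Z ↦ Z

?Int.μZ.!Str.!Bool.!Bool.⊕{ok: &{data: end, more: end}, stop: ⊕{ok: Z, ack: Z}}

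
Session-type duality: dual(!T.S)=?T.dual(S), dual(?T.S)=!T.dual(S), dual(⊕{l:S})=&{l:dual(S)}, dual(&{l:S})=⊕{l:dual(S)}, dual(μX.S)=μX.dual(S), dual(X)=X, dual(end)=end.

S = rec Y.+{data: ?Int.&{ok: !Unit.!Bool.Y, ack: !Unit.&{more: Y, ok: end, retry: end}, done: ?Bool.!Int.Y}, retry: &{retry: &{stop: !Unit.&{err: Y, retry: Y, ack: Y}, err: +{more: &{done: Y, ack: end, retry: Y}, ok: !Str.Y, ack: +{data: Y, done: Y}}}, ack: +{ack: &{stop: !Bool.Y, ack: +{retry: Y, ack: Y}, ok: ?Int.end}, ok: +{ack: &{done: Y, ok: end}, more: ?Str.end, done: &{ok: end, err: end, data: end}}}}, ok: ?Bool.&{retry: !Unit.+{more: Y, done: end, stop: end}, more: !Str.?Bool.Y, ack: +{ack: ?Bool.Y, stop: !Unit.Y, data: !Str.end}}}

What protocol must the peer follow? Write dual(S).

rec Y.&{data: !Int.+{ok: ?Unit.?Bool.Y, ack: ?Unit.+{more: Y, ok: end, retry: end}, done: !Bool.?Int.Y}, retry: +{retry: +{stop: ?Unit.+{err: Y, retry: Y, ack: Y}, err: &{more: +{done: Y, ack: end, retry: Y}, ok: ?Str.Y, ack: &{data: Y, done: Y}}}, ack: &{ack: +{stop: ?Bool.Y, ack: &{retry: Y, ack: Y}, ok: !Int.end}, ok: &{ack: +{done: Y, ok: end}, more: !Str.end, done: +{ok: end, err: end, data: end}}}}, ok: !Bool.+{retry: ?Unit.&{more: Y, done: end, stop: end}, more: ?Str.!Bool.Y, ack: &{ack: !Bool.Y, stop: ?Unit.Y, data: ?Str.end}}}

rec Y = rec Y  (rec unchanged)
  +{data,retry,ok} = &{data,retry,ok}  (select→offer)
    • data:
      ?Int = !Int
        &{ok,ack,done} = +{ok,ack,done}  (external→internal)
          • ok:
            !Unit = ?Unit
              !Bool = ?Bool
                dual(Y) = Y
          • ack:
            !Unit = ?Unit
              &{more,ok,retry} = +{more,ok,retry}  (external→internal)
                • more:
                  dual(Y) = Y
                • ok:
                  dual(end) = end
                • retry:
                  dual(end) = end
          • done:
            ?Bool = !Bool
              !Int = ?Int
                dual(Y) = Y
    • retry:
      &{retry,ack} = +{retry,ack}  (external→internal)
        • retry:
          &{stop,err} = +{stop,err}  (external→internal)
            • stop:
              !Unit = ?Unit
                &{err,retry,ack} = +{err,retry,ack}  (external→internal)
                  • err:
                    dual(Y) = Y
                  • retry:
                    dual(Y) = Y
                  • ack:
                    dual(Y) = Y
            • err:
              +{more,ok,ack} = &{more,ok,ack}  (select→offer)
                • more:
                  &{done,ack,retry} = +{done,ack,retry}  (external→internal)
                    • done:
                      dual(Y) = Y
                    • ack:
                      dual(end) = end
                    • retry:
                      dual(Y) = Y
                • ok:
                  !Str = ?Str
                    dual(Y) = Y
                • ack:
                  +{data,done} = &{data,done}  (select→offer)
                    • data:
                      dual(Y) = Y
                    • done:
                      dual(Y) = Y
        • ack:
          +{ack,ok} = &{ack,ok}  (select→offer)
            • ack:
              &{stop,ack,ok} = +{stop,ack,ok}  (external→internal)
                • stop:
                  !Bool = ?Bool
                    dual(Y) = Y
                • ack:
                  +{retry,ack} = &{retry,ack}  (select→offer)
                    • retry:
                      dual(Y) = Y
                    • ack:
                      dual(Y) = Y
                • ok:
                  ?Int = !Int
                    dual(end) = end
            • ok:
              +{ack,more,done} = &{ack,more,done}  (select→offer)
                • ack:
                  &{done,ok} = +{done,ok}  (external→internal)
                    • done:
                      dual(Y) = Y
                    • ok:
                      dual(end) = end
                • more:
                  ?Str = !Str
                    dual(end) = end
                • done:
                  &{ok,err,data} = +{ok,err,data}  (external→internal)
                    • ok:
                      dual(end) = end
                    • err:
                      dual(end) = end
                    • data:
                      dual(end) = end
    • ok:
      ?Bool = !Bool
        &{retry,more,ack} = +{retry,more,ack}  (external→internal)
          • retry:
            !Unit = ?Unit
              +{more,done,stop} = &{more,done,stop}  (select→offer)
                • more:
                  dual(Y) = Y
                • done:
                  dual(end) = end
                • stop:
                  dual(end) = end
          • more:
            !Str = ?Str
              ?Bool = !Bool
                dual(Y) = Y
          • ack:
            +{ack,stop,data} = &{ack,stop,data}  (select→offer)
              • ack:
                ?Bool = !Bool
                  dual(Y) = Y
              • stop:
                !Unit = ?Unit
                  dual(Y) = Y
              • data:
                !Str = ?Str
                  dual(end) = end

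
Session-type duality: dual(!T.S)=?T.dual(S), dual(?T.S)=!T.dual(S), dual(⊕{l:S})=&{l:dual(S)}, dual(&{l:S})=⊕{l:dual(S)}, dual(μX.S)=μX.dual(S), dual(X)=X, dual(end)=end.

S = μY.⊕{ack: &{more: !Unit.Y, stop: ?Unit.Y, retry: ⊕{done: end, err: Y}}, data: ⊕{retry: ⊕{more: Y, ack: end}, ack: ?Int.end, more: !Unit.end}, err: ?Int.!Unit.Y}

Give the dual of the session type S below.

μY.&{ack: ⊕{more: ?Unit.Y, stop: !Unit.Y, retry: &{done: end, err: Y}}, data: &{retry: &{more: Y, ack: end}, ack: !Int.end, more: ?Unit.end}, err: !Int.?Unit.Y}

μY ↦ μY  (μ self-dual)
  ⊕{ack,data,err} ↦ &{ack,data,err}  (select→offer)
    • ack:
      &{more,stop,retry} ↦ ⊕{more,stop,retry}  (external→internal)
        • more:
          !Unit ↦ ?Unit
            dual(Y) = Y
        • stop:
          ?Unit ↦ !Unit
            dual(Y) = Y
        • retry:
          ⊕{done,err} ↦ &{done,err}  (select→offer)
            • done:
              dual(end) = end
            • err:
              dual(Y) = Y
    • data:
      ⊕{retry,ack,more} ↦ &{retry,ack,more}  (select→offer)
        • retry:
          ⊕{more,ack} ↦ &{more,ack}  (select→offer)
            • more:
              dual(Y) = Y
            • ack:
              dual(end) = end
        • ack:
          ?Int ↦ !Int
            dual(end) = end
        • more:
          !Unit ↦ ?Unit
            dual(end) = end
    • err:
      ?Int ↦ !Int
        !Unit ↦ ?Unit
          dual(Y) = Y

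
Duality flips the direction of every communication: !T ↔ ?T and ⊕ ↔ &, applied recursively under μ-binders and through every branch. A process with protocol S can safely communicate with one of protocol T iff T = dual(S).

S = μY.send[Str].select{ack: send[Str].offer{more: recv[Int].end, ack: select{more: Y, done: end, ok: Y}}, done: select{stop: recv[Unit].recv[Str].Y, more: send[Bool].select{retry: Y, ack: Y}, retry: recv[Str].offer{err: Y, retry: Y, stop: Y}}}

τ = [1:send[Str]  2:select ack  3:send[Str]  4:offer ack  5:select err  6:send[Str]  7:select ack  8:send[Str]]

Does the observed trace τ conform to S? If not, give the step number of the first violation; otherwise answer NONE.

step 1: send[Str]  ✓  residual = select{ack: send[Str].offer{more: recv[Int].end, ack: select{more: μY.…, done: end, ok: μY.…}}, done: select{stop: recv[Unit].recv[Str].μY.…, more: send[Bool].select{retry: μY.…, ack: μY.…}, retry: recv[Str].offer{err: μY.…, retry: μY.…, stop: μY.…}}}
step 2: select ack  ✓  residual = send[Str].offer{more: recv[Int].end, ack: select{more: μY.…, done: end, ok: μY.…}}
step 3: send[Str]  ✓  residual = offer{more: recv[Int].end, ack: select{more: μY.…, done: end, ok: μY.…}}
step 4: offer ack  ✓  residual = select{more: μY.…, done: end, ok: μY.…}
step 5: got select err, protocol expects select more or select done or select ok  ✗

5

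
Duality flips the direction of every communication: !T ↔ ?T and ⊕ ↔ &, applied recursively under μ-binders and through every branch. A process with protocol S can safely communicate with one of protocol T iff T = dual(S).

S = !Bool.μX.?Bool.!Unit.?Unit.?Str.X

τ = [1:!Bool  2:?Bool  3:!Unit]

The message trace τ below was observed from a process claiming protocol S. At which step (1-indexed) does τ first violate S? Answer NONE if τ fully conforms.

NONE

@1 !Bool  ✓  cont: μX.…
@2 ?Bool  ✓  cont: !Unit.?Unit.?Str.μX.…
@3 !Unit  ✓  cont: ?Unit.?Str.μX.…
all 3 steps conform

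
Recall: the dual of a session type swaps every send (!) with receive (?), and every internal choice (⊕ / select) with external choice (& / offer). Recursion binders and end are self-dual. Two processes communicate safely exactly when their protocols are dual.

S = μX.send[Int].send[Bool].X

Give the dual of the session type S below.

μX.recv[Int].recv[Bool].X

μX → μX  (binder kept)
  send[Int] → recv[Int]
    send[Bool] → recv[Bool]
      dual(X) = X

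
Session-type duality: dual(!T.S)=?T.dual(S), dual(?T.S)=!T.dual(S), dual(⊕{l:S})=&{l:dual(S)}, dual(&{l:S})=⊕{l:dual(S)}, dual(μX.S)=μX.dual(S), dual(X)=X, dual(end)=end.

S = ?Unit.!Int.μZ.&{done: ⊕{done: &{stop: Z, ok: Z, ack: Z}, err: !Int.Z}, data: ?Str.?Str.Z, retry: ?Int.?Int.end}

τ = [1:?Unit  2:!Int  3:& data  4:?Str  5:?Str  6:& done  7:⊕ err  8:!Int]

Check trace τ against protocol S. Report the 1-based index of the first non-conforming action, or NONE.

NONE

step 1: ?Unit  match  cont: !Int.μZ.…
step 2: !Int  match  cont: μZ.…
step 3: & data  match  cont: ?Str.?Str.μZ.…
step 4: ?Str  match  cont: ?Str.μZ.…
step 5: ?Str  match  cont: μZ.…
step 6: & done  match  cont: ⊕{done: &{stop: μZ.…, ok: μZ.…, ack: μZ.…}, err: !Int.μZ.…}
step 7: ⊕ err  match  cont: !Int.μZ.…
step 8: !Int  match  cont: μZ.…
trace exhausted — no violation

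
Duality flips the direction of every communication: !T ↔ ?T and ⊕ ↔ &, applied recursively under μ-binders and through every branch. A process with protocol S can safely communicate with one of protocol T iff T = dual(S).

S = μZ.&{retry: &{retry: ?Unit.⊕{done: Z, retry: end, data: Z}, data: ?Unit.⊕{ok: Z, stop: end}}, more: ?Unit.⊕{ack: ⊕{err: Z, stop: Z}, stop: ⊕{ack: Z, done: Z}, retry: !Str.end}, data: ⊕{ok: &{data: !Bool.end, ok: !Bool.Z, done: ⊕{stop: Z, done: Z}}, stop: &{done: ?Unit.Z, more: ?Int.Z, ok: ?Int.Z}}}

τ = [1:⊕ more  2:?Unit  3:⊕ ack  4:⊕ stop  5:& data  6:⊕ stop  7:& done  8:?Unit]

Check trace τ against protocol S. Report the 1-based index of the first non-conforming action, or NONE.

step 1: got ⊕ more, protocol expects & retry or & more or & data  ✗

1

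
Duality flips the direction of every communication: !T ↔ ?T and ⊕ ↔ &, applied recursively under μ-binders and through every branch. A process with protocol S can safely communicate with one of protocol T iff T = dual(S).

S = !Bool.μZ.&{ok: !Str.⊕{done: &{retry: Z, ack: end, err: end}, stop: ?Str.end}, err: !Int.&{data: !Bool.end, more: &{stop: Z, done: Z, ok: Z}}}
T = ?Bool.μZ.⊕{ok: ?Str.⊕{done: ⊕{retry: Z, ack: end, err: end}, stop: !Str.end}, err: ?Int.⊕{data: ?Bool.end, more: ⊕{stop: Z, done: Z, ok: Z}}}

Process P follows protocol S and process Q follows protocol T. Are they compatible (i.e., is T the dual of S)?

!Bool | ?Bool  match
  μZ | μZ  match (μ self-dual)
    &{ok,err} | ⊕{ok,err}  match same labels
      • ok:
        !Str | ?Str  match
          ⊕{done,stop} | ⊕{done,stop}  ✗ choice polarity not flipped — not dual

NO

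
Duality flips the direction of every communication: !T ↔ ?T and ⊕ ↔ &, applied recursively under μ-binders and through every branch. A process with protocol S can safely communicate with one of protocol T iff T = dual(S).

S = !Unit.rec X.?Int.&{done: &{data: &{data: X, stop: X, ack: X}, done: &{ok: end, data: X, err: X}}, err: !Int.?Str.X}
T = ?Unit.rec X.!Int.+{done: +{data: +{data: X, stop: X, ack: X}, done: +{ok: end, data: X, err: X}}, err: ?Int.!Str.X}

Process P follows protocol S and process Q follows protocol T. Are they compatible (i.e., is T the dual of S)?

YES

!Unit | ?Unit  ✓
  rec X | rec X  ✓ (rec unchanged)
    ?Int | !Int  ✓
      &{done,err} | +{done,err}  ✓ same labels
        [done]
          &{data,done} | +{data,done}  ✓ same labels
            [data]
              &{data,stop,ack} | +{data,stop,ack}  ✓ same labels
                [data]
                  X | X  ✓
                [stop]
                  X | X  ✓
                [ack]
                  X | X  ✓
            [done]
              &{ok,data,err} | +{ok,data,err}  ✓ same labels
                [ok]
                  end | end  ✓
                [data]
                  X | X  ✓
                [err]
                  X | X  ✓
        [err]
          !Int | ?Int  ✓
            ?Str | !Str  ✓
              X | X  ✓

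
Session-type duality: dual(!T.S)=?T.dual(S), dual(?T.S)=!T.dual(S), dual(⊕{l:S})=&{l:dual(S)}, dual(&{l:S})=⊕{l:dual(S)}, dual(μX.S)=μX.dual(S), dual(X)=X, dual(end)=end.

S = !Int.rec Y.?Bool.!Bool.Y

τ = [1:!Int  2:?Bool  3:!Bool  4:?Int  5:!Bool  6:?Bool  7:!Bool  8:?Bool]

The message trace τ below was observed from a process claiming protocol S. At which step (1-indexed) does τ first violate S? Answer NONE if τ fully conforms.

4

step 1: !Int  ✓  cont: rec Y.…
step 2: ?Bool  ✓  cont: !Bool.rec Y.…
step 3: !Bool  ✓  cont: rec Y.…
step 4: got ?Int, protocol expects ?Bool  ✗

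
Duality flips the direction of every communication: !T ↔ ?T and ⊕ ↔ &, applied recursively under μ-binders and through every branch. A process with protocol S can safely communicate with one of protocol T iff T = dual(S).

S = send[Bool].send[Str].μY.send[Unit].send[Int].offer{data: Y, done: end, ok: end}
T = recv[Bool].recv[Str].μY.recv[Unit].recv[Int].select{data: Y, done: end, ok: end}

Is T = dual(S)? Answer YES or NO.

YES

send[Bool] ‖ recv[Bool]  ok
  send[Str] ‖ recv[Str]  ok
    μY ‖ μY  ok (μ self-dual)
      send[Unit] ‖ recv[Unit]  ok
        send[Int] ‖ recv[Int]  ok
          offer{data,done,ok} ‖ select{data,done,ok}  ok label sets agree
            case data:
              Y ‖ Y  ok
            case done:
              end ‖ end  ok
            case ok:
              end ‖ end  ok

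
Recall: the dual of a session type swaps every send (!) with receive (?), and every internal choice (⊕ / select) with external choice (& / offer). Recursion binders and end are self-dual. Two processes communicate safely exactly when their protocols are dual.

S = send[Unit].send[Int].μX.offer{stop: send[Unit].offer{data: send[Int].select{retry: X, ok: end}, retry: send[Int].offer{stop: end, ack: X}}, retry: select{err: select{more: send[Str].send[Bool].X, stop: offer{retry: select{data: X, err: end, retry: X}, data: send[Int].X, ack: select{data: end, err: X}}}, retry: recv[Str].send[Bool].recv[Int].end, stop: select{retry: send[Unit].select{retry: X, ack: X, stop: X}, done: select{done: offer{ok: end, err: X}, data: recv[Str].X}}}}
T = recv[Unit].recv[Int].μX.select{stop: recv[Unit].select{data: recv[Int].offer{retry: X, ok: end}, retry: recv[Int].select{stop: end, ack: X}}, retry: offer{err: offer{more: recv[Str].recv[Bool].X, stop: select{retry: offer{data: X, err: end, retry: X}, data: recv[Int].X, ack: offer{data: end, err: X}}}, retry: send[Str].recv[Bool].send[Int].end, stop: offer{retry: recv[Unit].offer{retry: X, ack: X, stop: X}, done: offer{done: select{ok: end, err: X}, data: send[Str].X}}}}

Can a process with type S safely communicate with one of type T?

YES

send[Unit] vs recv[Unit]  match
  send[Int] vs recv[Int]  match
    μX vs μX  match (μ self-dual)
      offer{stop,retry} vs select{stop,retry}  match label sets agree
        • stop:
          send[Unit] vs recv[Unit]  match
            offer{data,retry} vs select{data,retry}  match label sets agree
              • data:
                send[Int] vs recv[Int]  match
                  select{retry,ok} vs offer{retry,ok}  match label sets agree
                    • retry:
                      X vs X  match
                    • ok:
                      end vs end  match
              • retry:
                send[Int] vs recv[Int]  match
                  offer{stop,ack} vs select{stop,ack}  match label sets agree
                    • stop:
                      end vs end  match
                    • ack:
                      X vs X  match
        • retry:
          select{err,retry,stop} vs offer{err,retry,stop}  match label sets agree
            • err:
              select{more,stop} vs offer{more,stop}  match label sets agree
                • more:
                  send[Str] vs recv[Str]  match
                    send[Bool] vs recv[Bool]  match
                      X vs X  match
                • stop:
                  offer{retry,data,ack} vs select{retry,data,ack}  match label sets agree
                    • retry:
                      select{data,err,retry} vs offer{data,err,retry}  match label sets agree
                        • data:
                          X vs X  match
                        • err:
                          end vs end  match
                        • retry:
                          X vs X  match
                    • data:
                      send[Int] vs recv[Int]  match
                        X vs X  match
                    • ack:
                      select{data,err} vs offer{data,err}  match label sets agree
                        • data:
                          end vs end  match
                        • err:
                          X vs X  match
            • retry:
              recv[Str] vs send[Str]  match
                send[Bool] vs recv[Bool]  match
                  recv[Int] vs send[Int]  match
                    end vs end  match
            • stop:
              select{retry,done} vs offer{retry,done}  match label sets agree
                • retry:
                  send[Unit] vs recv[Unit]  match
                    select{retry,ack,stop} vs offer{retry,ack,stop}  match label sets agree
                      • retry:
                        X vs X  match
                      • ack:
                        X vs X  match
                      • stop:
                        X vs X  match
                • done:
                  select{done,data} vs offer{done,data}  match label sets agree
                    • done:
                      offer{ok,err} vs select{ok,err}  match label sets agree
                        • ok:
                          end vs end  match
                        • err:
                          X vs X  match
                    • data:
                      recv[Str] vs send[Str]  match
                        X vs X  match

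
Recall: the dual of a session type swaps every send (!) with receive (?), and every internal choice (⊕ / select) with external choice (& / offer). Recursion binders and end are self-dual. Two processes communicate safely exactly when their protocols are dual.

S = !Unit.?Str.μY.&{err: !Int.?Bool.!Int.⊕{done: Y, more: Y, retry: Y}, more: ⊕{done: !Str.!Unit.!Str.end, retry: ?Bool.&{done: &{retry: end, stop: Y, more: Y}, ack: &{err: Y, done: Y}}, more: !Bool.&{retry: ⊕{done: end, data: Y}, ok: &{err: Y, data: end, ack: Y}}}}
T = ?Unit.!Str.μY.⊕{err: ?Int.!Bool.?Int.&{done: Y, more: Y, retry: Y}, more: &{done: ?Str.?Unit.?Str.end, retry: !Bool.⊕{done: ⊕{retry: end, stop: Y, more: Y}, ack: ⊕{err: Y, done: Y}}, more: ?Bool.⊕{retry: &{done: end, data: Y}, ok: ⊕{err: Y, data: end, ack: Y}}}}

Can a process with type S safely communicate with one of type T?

YES

!Unit | ?Unit  ok
  ?Str | !Str  ok
    μY | μY  ok (μ self-dual)
      &{err,more} | ⊕{err,more}  ok labels match
        [err]
          !Int | ?Int  ok
            ?Bool | !Bool  ok
              !Int | ?Int  ok
                ⊕{done,more,retry} | &{done,more,retry}  ok labels match
                  [done]
                    Y | Y  ok
                  [more]
                    Y | Y  ok
                  [retry]
                    Y | Y  ok
        [more]
          ⊕{done,retry,more} | &{done,retry,more}  ok labels match
            [done]
              !Str | ?Str  ok
                !Unit | ?Unit  ok
                  !Str | ?Str  ok
                    end | end  ok
            [retry]
              ?Bool | !Bool  ok
                &{done,ack} | ⊕{done,ack}  ok labels match
                  [done]
                    &{retry,stop,more} | ⊕{retry,stop,more}  ok labels match
                      [retry]
                        end | end  ok
                      [stop]
                        Y | Y  ok
                      [more]
                        Y | Y  ok
                  [ack]
                    &{err,done} | ⊕{err,done}  ok labels match
                      [err]
                        Y | Y  ok
                      [done]
                        Y | Y  ok
            [more]
              !Bool | ?Bool  ok
                &{retry,ok} | ⊕{retry,ok}  ok labels match
                  [retry]
                    ⊕{done,data} | &{done,data}  ok labels match
                      [done]
                        end | end  ok
                      [data]
                        Y | Y  ok
                  [ok]
                    &{err,data,ack} | ⊕{err,data,ack}  ok labels match
                      [err]
                        Y | Y  ok
                      [data]
                        end | end  ok
                      [ack]
                        Y | Y  ok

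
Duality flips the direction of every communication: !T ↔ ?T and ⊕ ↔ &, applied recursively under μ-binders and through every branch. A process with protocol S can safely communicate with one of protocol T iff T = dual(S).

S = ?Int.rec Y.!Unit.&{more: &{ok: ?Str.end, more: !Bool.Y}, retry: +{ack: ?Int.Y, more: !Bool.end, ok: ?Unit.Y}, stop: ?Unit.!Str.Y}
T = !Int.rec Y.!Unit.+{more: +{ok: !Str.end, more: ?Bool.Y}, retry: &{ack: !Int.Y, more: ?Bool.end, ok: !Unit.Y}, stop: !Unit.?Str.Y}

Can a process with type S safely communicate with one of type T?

NO

?Int ‖ !Int  match
  rec Y ‖ rec Y  match (binder kept)
    !Unit ‖ !Unit  ✗ same direction on both sides — not dual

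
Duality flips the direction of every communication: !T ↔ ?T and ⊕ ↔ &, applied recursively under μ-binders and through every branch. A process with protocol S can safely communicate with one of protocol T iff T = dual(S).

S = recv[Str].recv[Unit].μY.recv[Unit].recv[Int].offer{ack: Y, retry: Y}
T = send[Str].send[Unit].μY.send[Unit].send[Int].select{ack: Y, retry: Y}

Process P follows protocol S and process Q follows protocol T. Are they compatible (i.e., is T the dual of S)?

YES

recv[Str] vs send[Str]  ok
  recv[Unit] vs send[Unit]  ok
    μY vs μY  ok (rec unchanged)
      recv[Unit] vs send[Unit]  ok
        recv[Int] vs send[Int]  ok
          offer{ack,retry} vs select{ack,retry}  ok same labels
            [ack]
              Y vs Y  ok
            [retry]
              Y vs Y  ok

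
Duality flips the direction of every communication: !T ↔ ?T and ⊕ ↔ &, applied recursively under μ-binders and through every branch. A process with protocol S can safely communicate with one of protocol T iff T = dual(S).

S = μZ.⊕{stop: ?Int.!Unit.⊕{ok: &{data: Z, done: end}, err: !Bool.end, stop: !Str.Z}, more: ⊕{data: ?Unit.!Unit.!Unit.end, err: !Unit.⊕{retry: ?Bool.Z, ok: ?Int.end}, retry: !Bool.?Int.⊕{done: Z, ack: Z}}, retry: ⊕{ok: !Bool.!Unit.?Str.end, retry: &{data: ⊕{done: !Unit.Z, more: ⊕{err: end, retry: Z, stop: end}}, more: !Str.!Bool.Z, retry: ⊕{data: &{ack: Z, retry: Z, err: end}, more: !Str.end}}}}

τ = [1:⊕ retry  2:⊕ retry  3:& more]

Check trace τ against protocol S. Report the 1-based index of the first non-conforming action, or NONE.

NONE

@1 ⊕ retry  ok  residual = ⊕{ok: !Bool.!Unit.?Str.end, retry: &{data: ⊕{done: !Unit.μZ.…, more: ⊕{err: end, retry: μZ.…, stop: end}}, more: !Str.!Bool.μZ.…, retry: ⊕{data: &{ack: μZ.…, retry: μZ.…, err: end}, more: !Str.end}}}
@2 ⊕ retry  ok  residual = &{data: ⊕{done: !Unit.μZ.…, more: ⊕{err: end, retry: μZ.…, stop: end}}, more: !Str.!Bool.μZ.…, retry: ⊕{data: &{ack: μZ.…, retry: μZ.…, err: end}, more: !Str.end}}
@3 & more  ok  residual = !Str.!Bool.μZ.…
all 3 steps conform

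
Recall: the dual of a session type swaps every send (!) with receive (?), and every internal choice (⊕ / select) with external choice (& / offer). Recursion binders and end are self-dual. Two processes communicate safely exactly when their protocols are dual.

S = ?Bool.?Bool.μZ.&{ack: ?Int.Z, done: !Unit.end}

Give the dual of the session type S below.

?Bool → !Bool
  ?Bool → !Bool
    μZ → μZ  (rec unchanged)
      &{ack,done} → ⊕{ack,done}  (&→⊕)
        case ack:
          ?Int → !Int
            Z ↦ Z
        case done:
          !Unit → ?Unit
            end ↦ end

!Bool.!Bool.μZ.⊕{ack: !Int.Z, done: ?Unit.end}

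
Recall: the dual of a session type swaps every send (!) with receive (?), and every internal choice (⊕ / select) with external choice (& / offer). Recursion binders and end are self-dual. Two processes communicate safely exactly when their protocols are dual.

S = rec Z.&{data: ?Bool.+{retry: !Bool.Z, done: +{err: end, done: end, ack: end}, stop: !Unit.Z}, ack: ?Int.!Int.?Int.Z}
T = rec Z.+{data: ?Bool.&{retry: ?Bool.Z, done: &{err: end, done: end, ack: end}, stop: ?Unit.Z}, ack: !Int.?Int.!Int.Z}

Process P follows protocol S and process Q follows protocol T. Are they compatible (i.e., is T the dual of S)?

NO

rec Z ‖ rec Z  ok (μ self-dual)
  &{data,ack} ‖ +{data,ack}  ok labels match
    [data]
      ?Bool ‖ ?Bool  ✗ same direction on both sides — not dual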